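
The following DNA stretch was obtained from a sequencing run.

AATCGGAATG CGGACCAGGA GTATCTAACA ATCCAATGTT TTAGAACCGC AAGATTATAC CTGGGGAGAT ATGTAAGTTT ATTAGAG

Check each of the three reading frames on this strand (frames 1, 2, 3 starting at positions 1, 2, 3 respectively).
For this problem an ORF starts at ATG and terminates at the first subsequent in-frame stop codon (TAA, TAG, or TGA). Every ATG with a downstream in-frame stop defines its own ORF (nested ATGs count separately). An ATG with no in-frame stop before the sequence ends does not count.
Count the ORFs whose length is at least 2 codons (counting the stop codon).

Frame 1: AAT CGG AAT GCG GAC CAG GAG TAT CTA ACA ATC CAA TGT TTT AGA ACC GCA AGA TTA TAC CTG GGG AGA TAT GTA AGT TTA TTA GAG — no ATG→stop ORF.
Frame 2: ATC GGA ATG CGG ACC AGG AGT ATC TAA CAA TCC AAT GTT TTA GAA CCG CAA GAT TAT ACC TGG GGA GAT ATG TAA GTT TAT TAG — ATG at 8, stop TAA at 26 → 21 nt; ATG at 71, stop TAA at 74 → 6 nt.
Frame 3: TCG GAA TGC GGA CCA GGA GTA TCT AAC AAT CCA ATG TTT TAG AAC CGC AAG ATT ATA CCT GGG GAG ATA TGT AAG TTT ATT AGA — ATG at 36, stop TAG at 42 → 9 nt.
ORFs ≥ 2 codons: frame 2 8–28 (7 codons), frame 2 71–76 (2 codons), frame 3 36–44 (3 codons). Count = 3.

3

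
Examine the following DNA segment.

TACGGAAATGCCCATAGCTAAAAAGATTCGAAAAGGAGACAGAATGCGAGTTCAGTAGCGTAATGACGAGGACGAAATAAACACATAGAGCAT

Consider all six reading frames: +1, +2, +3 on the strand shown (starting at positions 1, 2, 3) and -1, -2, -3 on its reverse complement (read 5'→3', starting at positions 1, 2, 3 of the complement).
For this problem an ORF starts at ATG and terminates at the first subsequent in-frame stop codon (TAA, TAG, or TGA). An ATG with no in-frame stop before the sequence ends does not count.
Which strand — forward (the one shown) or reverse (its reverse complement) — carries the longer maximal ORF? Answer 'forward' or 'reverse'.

reverse

Reverse complement (5'→3'): ATGCTCTATGTGTTTATTTCGTCCTCGTCATTACGCTACTGAACTCGCATTCTGTCTCCTTTTCGAATCTTTTTAGCTATGGGCATTTCCGTA
Frame +1: TAC GGA AAT GCC CAT AGC TAA AAA GAT TCG AAA AGG AGA CAG AAT GCG AGT TCA GTA GCG TAA TGA CGA GGA CGA AAT AAA CAC ATA GAG CAT — no ATG→stop ORF.
Frame +2: ACG GAA ATG CCC ATA GCT AAA AAG ATT CGA AAA GGA GAC AGA ATG CGA GTT CAG TAG CGT AAT GAC GAG GAC GAA ATA AAC ACA TAG AGC — ATG at 8, stop TAG at 56 → 51 nt; ATG at 44, stop TAG at 56 → 15 nt.
Frame +3: CGG AAA TGC CCA TAG CTA AAA AGA TTC GAA AAG GAG ACA GAA TGC GAG TTC AGT AGC GTA ATG ACG AGG ACG AAA TAA ACA CAT AGA GCA — ATG at 63, stop TAA at 78 → 18 nt.
Frame -1: ATG CTC TAT GTG TTT ATT TCG TCC TCG TCA TTA CGC TAC TGA ACT CGC ATT CTG TCT CCT TTT CGA ATC TTT TTA GCT ATG GGC ATT TCC GTA — ATG at 1, stop TGA at 40 → 42 nt.
Frame -2: TGC TCT ATG TGT TTA TTT CGT CCT CGT CAT TAC GCT ACT GAA CTC GCA TTC TGT CTC CTT TTC GAA TCT TTT TAG CTA TGG GCA TTT CCG — ATG at 8, stop TAG at 74 → 69 nt.
Frame -3: GCT CTA TGT GTT TAT TTC GTC CTC GTC ATT ACG CTA CTG AAC TCG CAT TCT GTC TCC TTT TCG AAT CTT TTT AGC TAT GGG CAT TTC CGT — no ATG→stop ORF.
Forward-strand max 51 nt; reverse-strand max 69 nt. The reverse strand has the longer ORF.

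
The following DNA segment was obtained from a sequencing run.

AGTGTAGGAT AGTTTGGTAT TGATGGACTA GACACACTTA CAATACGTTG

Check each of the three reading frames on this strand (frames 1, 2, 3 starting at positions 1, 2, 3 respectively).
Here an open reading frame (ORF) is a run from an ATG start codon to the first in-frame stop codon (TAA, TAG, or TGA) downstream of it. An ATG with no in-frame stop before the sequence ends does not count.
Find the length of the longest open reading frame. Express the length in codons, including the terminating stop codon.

Frame 1: AGT GTA GGA TAG TTT GGT ATT GAT GGA CTA GAC ACA CTT ACA ATA CGT — no ATG→stop ORF.
Frame 2: GTG TAG GAT AGT TTG GTA TTG ATG GAC TAG ACA CAC TTA CAA TAC GTT — ATG at 23, stop TAG at 29 → 9 nt.
Frame 3: TGT AGG ATA GTT TGG TAT TGA TGG ACT AGA CAC ACT TAC AAT ACG TTG — no ATG→stop ORF.
Longest: frame 2, positions 23–31, 9 nt = 3 codons = 2 aa. → 3 codons.

3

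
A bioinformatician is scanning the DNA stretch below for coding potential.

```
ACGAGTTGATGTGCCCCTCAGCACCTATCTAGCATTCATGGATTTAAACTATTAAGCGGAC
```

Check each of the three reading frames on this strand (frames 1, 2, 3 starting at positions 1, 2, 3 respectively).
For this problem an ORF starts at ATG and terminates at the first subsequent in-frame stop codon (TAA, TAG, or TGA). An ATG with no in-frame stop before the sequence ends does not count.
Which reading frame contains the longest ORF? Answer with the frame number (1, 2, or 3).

3

Frame 1: ACG AGT TGA TGT GCC CCT CAG CAC CTA TCT AGC ATT CAT GGA TTT AAA CTA TTA AGC GGA — no ATG→stop ORF.
Frame 2: CGA GTT GAT GTG CCC CTC AGC ACC TAT CTA GCA TTC ATG GAT TTA AAC TAT TAA GCG GAC — ATG at 38, stop TAA at 53 → 18 nt.
Frame 3: GAG TTG ATG TGC CCC TCA GCA CCT ATC TAG CAT TCA TGG ATT TAA ACT ATT AAG CGG — ATG at 9, stop TAG at 30 → 24 nt.
Longest ORF is 24 nt in frame 3 (positions 9–32).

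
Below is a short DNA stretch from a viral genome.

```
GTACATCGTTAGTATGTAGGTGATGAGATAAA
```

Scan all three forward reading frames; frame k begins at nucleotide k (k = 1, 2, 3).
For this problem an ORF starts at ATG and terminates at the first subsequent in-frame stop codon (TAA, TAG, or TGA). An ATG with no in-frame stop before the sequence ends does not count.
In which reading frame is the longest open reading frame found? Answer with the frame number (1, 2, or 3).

Frame 1: GTA CAT CGT TAG TAT GTA GGT GAT GAG ATA — no ATG→stop ORF.
Frame 2: TAC ATC GTT AGT ATG TAG GTG ATG AGA TAA — ATG at 14, stop TAG at 17 → 6 nt; ATG at 23, stop TAA at 29 → 9 nt.
Frame 3: ACA TCG TTA GTA TGT AGG TGA TGA GAT AAA — no ATG→stop ORF.
Longest ORF is 9 nt in frame 2 (positions 23–31).

2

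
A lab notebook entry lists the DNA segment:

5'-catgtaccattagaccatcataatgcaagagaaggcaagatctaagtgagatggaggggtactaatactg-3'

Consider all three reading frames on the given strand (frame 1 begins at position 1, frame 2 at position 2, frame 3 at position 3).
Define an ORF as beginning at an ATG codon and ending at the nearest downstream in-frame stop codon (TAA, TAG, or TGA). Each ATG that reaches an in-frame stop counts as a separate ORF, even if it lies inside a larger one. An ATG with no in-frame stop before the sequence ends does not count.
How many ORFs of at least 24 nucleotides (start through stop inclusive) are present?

Frame 1: CAT GTA CCA TTA GAC CAT CAT AAT GCA AGA GAA GGC AAG ATC TAA GTG AGA TGG AGG GGT ACT AAT ACT — no ATG→stop ORF.
Frame 2: ATG TAC CAT TAG ACC ATC ATA ATG CAA GAG AAG GCA AGA TCT AAG TGA GAT GGA GGG GTA CTA ATA CTG — ATG at 2, stop TAG at 11 → 12 nt; ATG at 23, stop TGA at 47 → 27 nt.
Frame 3: TGT ACC ATT AGA CCA TCA TAA TGC AAG AGA AGG CAA GAT CTA AGT GAG ATG GAG GGG TAC TAA TAC — ATG at 51, stop TAA at 63 → 15 nt.
ORFs ≥ 24 nucleotides: frame 2 23–49 (27 nucleotides). Count = 1.

1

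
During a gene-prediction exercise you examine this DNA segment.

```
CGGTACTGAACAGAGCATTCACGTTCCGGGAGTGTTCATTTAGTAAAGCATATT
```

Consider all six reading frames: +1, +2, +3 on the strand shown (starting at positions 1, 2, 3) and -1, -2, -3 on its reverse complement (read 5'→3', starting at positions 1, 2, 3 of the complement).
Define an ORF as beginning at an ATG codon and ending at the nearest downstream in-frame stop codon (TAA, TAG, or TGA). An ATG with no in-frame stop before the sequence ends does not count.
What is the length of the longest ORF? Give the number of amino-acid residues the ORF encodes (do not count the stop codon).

6

Reverse complement (5'→3'): AATATGCTTTACTAAATGAACACTCCCGGAACGTGAATGCTCTGTTCAGTACCG
Frame +1: CGG TAC TGA ACA GAG CAT TCA CGT TCC GGG AGT GTT CAT TTA GTA AAG CAT ATT — no ATG→stop ORF.
Frame +2: GGT ACT GAA CAG AGC ATT CAC GTT CCG GGA GTG TTC ATT TAG TAA AGC ATA — no ATG→stop ORF.
Frame +3: GTA CTG AAC AGA GCA TTC ACG TTC CGG GAG TGT TCA TTT AGT AAA GCA TAT — no ATG→stop ORF.
Frame -1: AAT ATG CTT TAC TAA ATG AAC ACT CCC GGA ACG TGA ATG CTC TGT TCA GTA CCG — ATG at 4, stop TAA at 13 → 12 nt; ATG at 16, stop TGA at 34 → 21 nt.
Frame -2: ATA TGC TTT ACT AAA TGA ACA CTC CCG GAA CGT GAA TGC TCT GTT CAG TAC — no ATG→stop ORF.
Frame -3: TAT GCT TTA CTA AAT GAA CAC TCC CGG AAC GTG AAT GCT CTG TTC AGT ACC — no ATG→stop ORF.
Longest: frame -1, positions 16–36, 21 nt = 7 codons = 6 aa. → 6 amino acids.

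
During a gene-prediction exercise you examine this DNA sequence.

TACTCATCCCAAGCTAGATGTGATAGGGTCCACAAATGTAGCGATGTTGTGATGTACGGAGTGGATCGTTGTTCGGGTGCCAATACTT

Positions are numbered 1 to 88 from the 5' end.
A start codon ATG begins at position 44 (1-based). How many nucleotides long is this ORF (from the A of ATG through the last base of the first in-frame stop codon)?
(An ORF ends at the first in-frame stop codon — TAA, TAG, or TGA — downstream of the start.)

Codons from position 44: ATG (44–46), TTG (47–49), TGA (50–52).
TGA is the first in-frame stop; ORF spans 44–52, 9 nucleotides.

9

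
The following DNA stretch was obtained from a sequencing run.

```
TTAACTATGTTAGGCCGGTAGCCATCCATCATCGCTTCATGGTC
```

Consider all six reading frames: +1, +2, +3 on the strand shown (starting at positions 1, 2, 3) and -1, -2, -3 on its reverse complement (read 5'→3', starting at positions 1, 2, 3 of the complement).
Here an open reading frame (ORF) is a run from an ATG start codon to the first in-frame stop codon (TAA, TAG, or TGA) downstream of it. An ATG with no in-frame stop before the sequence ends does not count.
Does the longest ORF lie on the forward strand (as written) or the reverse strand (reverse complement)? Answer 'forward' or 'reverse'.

Reverse complement (5'→3'): GACCATGAAGCGATGATGGATGGCTACCGGCCTAACATAGTTAA
Frame +1: TTA ACT ATG TTA GGC CGG TAG CCA TCC ATC ATC GCT TCA TGG — ATG at 7, stop TAG at 19 → 15 nt.
Frame +2: TAA CTA TGT TAG GCC GGT AGC CAT CCA TCA TCG CTT CAT GGT — no ATG→stop ORF.
Frame +3: AAC TAT GTT AGG CCG GTA GCC ATC CAT CAT CGC TTC ATG GTC — no ATG→stop ORF.
Frame -1: GAC CAT GAA GCG ATG ATG GAT GGC TAC CGG CCT AAC ATA GTT — no ATG→stop ORF.
Frame -2: ACC ATG AAG CGA TGA TGG ATG GCT ACC GGC CTA ACA TAG TTA — ATG at 5, stop TGA at 14 → 12 nt; ATG at 20, stop TAG at 38 → 21 nt.
Frame -3: CCA TGA AGC GAT GAT GGA TGG CTA CCG GCC TAA CAT AGT TAA — no ATG→stop ORF.
Forward-strand max 15 nt; reverse-strand max 21 nt. The reverse strand has the longer ORF.

reverse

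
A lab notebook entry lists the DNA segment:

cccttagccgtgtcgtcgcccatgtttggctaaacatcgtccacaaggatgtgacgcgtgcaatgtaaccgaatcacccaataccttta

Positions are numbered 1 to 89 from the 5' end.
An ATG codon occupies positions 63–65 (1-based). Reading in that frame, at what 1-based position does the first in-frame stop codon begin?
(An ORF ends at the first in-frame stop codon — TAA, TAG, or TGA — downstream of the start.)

Codons from position 63: ATG (63–65), TAA (66–68).
TAA is a stop codon; it begins at position 66.

66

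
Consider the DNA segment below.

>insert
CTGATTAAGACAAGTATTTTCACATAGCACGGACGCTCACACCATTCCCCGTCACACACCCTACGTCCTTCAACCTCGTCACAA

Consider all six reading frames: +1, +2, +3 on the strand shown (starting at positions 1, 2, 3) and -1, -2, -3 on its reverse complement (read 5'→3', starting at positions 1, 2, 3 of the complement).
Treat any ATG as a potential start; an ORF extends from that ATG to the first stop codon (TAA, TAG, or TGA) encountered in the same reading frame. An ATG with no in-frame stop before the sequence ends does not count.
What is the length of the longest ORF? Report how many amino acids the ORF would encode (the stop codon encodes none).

2

Reverse complement (5'→3'): TTGTGACGAGGTTGAAGGACGTAGGGTGTGTGACGGGGAATGGTGTGAGCGTCCGTGCTATGTGAAAATACTTGTCTTAATCAG
Frame +1: CTG ATT AAG ACA AGT ATT TTC ACA TAG CAC GGA CGC TCA CAC CAT TCC CCG TCA CAC ACC CTA CGT CCT TCA ACC TCG TCA CAA — no ATG→stop ORF.
Frame +2: TGA TTA AGA CAA GTA TTT TCA CAT AGC ACG GAC GCT CAC ACC ATT CCC CGT CAC ACA CCC TAC GTC CTT CAA CCT CGT CAC — no ATG→stop ORF.
Frame +3: GAT TAA GAC AAG TAT TTT CAC ATA GCA CGG ACG CTC ACA CCA TTC CCC GTC ACA CAC CCT ACG TCC TTC AAC CTC GTC ACA — no ATG→stop ORF.
Frame -1: TTG TGA CGA GGT TGA AGG ACG TAG GGT GTG TGA CGG GGA ATG GTG TGA GCG TCC GTG CTA TGT GAA AAT ACT TGT CTT AAT CAG — ATG at 40, stop TGA at 46 → 9 nt.
Frame -2: TGT GAC GAG GTT GAA GGA CGT AGG GTG TGT GAC GGG GAA TGG TGT GAG CGT CCG TGC TAT GTG AAA ATA CTT GTC TTA ATC — no ATG→stop ORF.
Frame -3: GTG ACG AGG TTG AAG GAC GTA GGG TGT GTG ACG GGG AAT GGT GTG AGC GTC CGT GCT ATG TGA AAA TAC TTG TCT TAA TCA — ATG at 60, stop TGA at 63 → 6 nt.
Longest: frame -1, positions 40–48, 9 nt = 3 codons = 2 aa. → 2 amino acids.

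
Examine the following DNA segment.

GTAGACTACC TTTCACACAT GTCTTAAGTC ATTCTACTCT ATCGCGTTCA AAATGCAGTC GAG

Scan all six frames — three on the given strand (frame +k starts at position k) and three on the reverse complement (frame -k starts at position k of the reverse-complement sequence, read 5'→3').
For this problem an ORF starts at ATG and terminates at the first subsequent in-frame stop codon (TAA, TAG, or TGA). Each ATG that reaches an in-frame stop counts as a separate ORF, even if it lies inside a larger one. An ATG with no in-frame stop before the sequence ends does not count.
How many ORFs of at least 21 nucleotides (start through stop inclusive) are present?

0

Reverse complement (5'→3'): CTCGACTGCATTTTGAACGCGATAGAGTAGAATGACTTAAGACATGTGTGAAAGGTAGTCTAC
Frame +1: GTA GAC TAC CTT TCA CAC ATG TCT TAA GTC ATT CTA CTC TAT CGC GTT CAA AAT GCA GTC GAG — ATG at 19, stop TAA at 25 → 9 nt.
Frame +2: TAG ACT ACC TTT CAC ACA TGT CTT AAG TCA TTC TAC TCT ATC GCG TTC AAA ATG CAG TCG — no ATG→stop ORF.
Frame +3: AGA CTA CCT TTC ACA CAT GTC TTA AGT CAT TCT ACT CTA TCG CGT TCA AAA TGC AGT CGA — no ATG→stop ORF.
Frame -1: CTC GAC TGC ATT TTG AAC GCG ATA GAG TAG AAT GAC TTA AGA CAT GTG TGA AAG GTA GTC TAC — no ATG→stop ORF.
Frame -2: TCG ACT GCA TTT TGA ACG CGA TAG AGT AGA ATG ACT TAA GAC ATG TGT GAA AGG TAG TCT — ATG at 32, stop TAA at 38 → 9 nt; ATG at 44, stop TAG at 56 → 15 nt.
Frame -3: CGA CTG CAT TTT GAA CGC GAT AGA GTA GAA TGA CTT AAG ACA TGT GTG AAA GGT AGT CTA — no ATG→stop ORF.
No ORF reaches 21 nucleotides. Count = 0.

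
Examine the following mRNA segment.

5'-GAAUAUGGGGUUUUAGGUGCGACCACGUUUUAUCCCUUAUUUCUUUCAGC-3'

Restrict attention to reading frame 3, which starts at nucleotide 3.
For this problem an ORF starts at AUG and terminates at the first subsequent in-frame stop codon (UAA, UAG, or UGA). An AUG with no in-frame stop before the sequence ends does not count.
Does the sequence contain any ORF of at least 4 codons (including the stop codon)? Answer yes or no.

no

Frame 3: AUA UGG GGU UUU AGG UGC GAC CAC GUU UUA UCC CUU AUU UCU UUC AGC — no AUG→stop ORF.
Largest ORF found is 0 codons < 4, so no.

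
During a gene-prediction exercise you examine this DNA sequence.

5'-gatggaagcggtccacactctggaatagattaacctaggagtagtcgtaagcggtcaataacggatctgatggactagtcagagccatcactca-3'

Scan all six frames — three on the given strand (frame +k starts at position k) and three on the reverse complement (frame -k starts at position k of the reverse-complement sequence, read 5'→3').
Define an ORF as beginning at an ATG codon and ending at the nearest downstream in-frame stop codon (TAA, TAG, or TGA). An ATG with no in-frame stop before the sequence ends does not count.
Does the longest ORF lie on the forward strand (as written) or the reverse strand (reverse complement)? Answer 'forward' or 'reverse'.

Reverse complement (5'→3'): TGAGTGATGGCTCTGACTAGTCCATCAGATCCGTTATTGACCGCTTACGACTACTCCTAGGTTAATCTATTCCAGAGTGTGGACCGCTTCCATC
Frame +1: GAT GGA AGC GGT CCA CAC TCT GGA ATA GAT TAA CCT AGG AGT AGT CGT AAG CGG TCA ATA ACG GAT CTG ATG GAC TAG TCA GAG CCA TCA CTC — ATG at 70, stop TAG at 76 → 9 nt.
Frame +2: ATG GAA GCG GTC CAC ACT CTG GAA TAG ATT AAC CTA GGA GTA GTC GTA AGC GGT CAA TAA CGG ATC TGA TGG ACT AGT CAG AGC CAT CAC TCA — ATG at 2, stop TAG at 26 → 27 nt.
Frame +3: TGG AAG CGG TCC ACA CTC TGG AAT AGA TTA ACC TAG GAG TAG TCG TAA GCG GTC AAT AAC GGA TCT GAT GGA CTA GTC AGA GCC ATC ACT — no ATG→stop ORF.
Frame -1: TGA GTG ATG GCT CTG ACT AGT CCA TCA GAT CCG TTA TTG ACC GCT TAC GAC TAC TCC TAG GTT AAT CTA TTC CAG AGT GTG GAC CGC TTC CAT — ATG at 7, stop TAG at 58 → 54 nt.
Frame -2: GAG TGA TGG CTC TGA CTA GTC CAT CAG ATC CGT TAT TGA CCG CTT ACG ACT ACT CCT AGG TTA ATC TAT TCC AGA GTG TGG ACC GCT TCC ATC — no ATG→stop ORF.
Frame -3: AGT GAT GGC TCT GAC TAG TCC ATC AGA TCC GTT ATT GAC CGC TTA CGA CTA CTC CTA GGT TAA TCT ATT CCA GAG TGT GGA CCG CTT CCA — no ATG→stop ORF.
Forward-strand max 27 nt; reverse-strand max 54 nt. The reverse strand has the longer ORF.

reverse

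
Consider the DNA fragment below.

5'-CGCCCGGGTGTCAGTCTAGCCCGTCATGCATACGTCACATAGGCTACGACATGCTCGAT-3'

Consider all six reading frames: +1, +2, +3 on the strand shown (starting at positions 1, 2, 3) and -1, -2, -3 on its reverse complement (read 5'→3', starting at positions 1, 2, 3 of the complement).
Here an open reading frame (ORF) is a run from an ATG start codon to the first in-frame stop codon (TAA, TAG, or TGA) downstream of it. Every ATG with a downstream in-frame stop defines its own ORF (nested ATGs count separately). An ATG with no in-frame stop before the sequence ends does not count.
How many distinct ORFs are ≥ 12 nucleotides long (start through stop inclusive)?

2

Reverse complement (5'→3'): ATCGAGCATGTCGTAGCCTATGTGACGTATGCATGACGGGCTAGACTGACACCCGGGCG
Frame +1: CGC CCG GGT GTC AGT CTA GCC CGT CAT GCA TAC GTC ACA TAG GCT ACG ACA TGC TCG — no ATG→stop ORF.
Frame +2: GCC CGG GTG TCA GTC TAG CCC GTC ATG CAT ACG TCA CAT AGG CTA CGA CAT GCT CGA — no ATG→stop ORF.
Frame +3: CCC GGG TGT CAG TCT AGC CCG TCA TGC ATA CGT CAC ATA GGC TAC GAC ATG CTC GAT — no ATG→stop ORF.
Frame -1: ATC GAG CAT GTC GTA GCC TAT GTG ACG TAT GCA TGA CGG GCT AGA CTG ACA CCC GGG — no ATG→stop ORF.
Frame -2: TCG AGC ATG TCG TAG CCT ATG TGA CGT ATG CAT GAC GGG CTA GAC TGA CAC CCG GGC — ATG at 8, stop TAG at 14 → 9 nt; ATG at 20, stop TGA at 23 → 6 nt; ATG at 29, stop TGA at 47 → 21 nt.
Frame -3: CGA GCA TGT CGT AGC CTA TGT GAC GTA TGC ATG ACG GGC TAG ACT GAC ACC CGG GCG — ATG at 33, stop TAG at 42 → 12 nt.
ORFs ≥ 12 nucleotides: frame -2 29–49 (21 nucleotides), frame -3 33–44 (12 nucleotides). Count = 2.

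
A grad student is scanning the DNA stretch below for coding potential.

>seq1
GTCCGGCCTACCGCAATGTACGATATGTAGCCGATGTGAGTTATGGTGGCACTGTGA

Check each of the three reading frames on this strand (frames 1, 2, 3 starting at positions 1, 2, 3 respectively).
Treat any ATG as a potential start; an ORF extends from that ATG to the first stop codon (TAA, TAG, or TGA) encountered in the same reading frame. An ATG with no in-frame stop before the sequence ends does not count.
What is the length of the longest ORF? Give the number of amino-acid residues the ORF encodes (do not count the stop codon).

Frame 1: GTC CGG CCT ACC GCA ATG TAC GAT ATG TAG CCG ATG TGA GTT ATG GTG GCA CTG TGA — ATG at 16, stop TAG at 28 → 15 nt; ATG at 25, stop TAG at 28 → 6 nt; ATG at 34, stop TGA at 37 → 6 nt; ATG at 43, stop TGA at 55 → 15 nt.
Frame 2: TCC GGC CTA CCG CAA TGT ACG ATA TGT AGC CGA TGT GAG TTA TGG TGG CAC TGT — no ATG→stop ORF.
Frame 3: CCG GCC TAC CGC AAT GTA CGA TAT GTA GCC GAT GTG AGT TAT GGT GGC ACT GTG — no ATG→stop ORF.
Longest: frame 1, positions 16–30, 15 nt = 5 codons = 4 aa. → 4 amino acids.

4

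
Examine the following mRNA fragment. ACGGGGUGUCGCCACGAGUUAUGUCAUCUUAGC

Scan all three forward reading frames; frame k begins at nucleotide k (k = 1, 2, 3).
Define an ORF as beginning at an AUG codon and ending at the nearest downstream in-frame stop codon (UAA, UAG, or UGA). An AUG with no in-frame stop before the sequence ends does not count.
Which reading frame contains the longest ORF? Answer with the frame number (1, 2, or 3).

3

Frame 1: ACG GGG UGU CGC CAC GAG UUA UGU CAU CUU AGC — no AUG→stop ORF.
Frame 2: CGG GGU GUC GCC ACG AGU UAU GUC AUC UUA — no AUG→stop ORF.
Frame 3: GGG GUG UCG CCA CGA GUU AUG UCA UCU UAG — AUG at 21, stop UAG at 30 → 12 nt.
Longest ORF is 12 nt in frame 3 (positions 21–32).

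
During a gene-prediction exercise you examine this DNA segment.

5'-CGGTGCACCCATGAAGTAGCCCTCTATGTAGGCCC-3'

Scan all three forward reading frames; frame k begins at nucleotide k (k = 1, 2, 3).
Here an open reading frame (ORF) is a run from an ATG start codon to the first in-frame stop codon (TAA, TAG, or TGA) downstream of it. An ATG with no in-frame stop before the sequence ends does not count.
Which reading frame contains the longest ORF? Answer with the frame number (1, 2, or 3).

Frame 1: CGG TGC ACC CAT GAA GTA GCC CTC TAT GTA GGC — no ATG→stop ORF.
Frame 2: GGT GCA CCC ATG AAG TAG CCC TCT ATG TAG GCC — ATG at 11, stop TAG at 17 → 9 nt; ATG at 26, stop TAG at 29 → 6 nt.
Frame 3: GTG CAC CCA TGA AGT AGC CCT CTA TGT AGG CCC — no ATG→stop ORF.
Longest ORF is 9 nt in frame 2 (positions 11–19).

2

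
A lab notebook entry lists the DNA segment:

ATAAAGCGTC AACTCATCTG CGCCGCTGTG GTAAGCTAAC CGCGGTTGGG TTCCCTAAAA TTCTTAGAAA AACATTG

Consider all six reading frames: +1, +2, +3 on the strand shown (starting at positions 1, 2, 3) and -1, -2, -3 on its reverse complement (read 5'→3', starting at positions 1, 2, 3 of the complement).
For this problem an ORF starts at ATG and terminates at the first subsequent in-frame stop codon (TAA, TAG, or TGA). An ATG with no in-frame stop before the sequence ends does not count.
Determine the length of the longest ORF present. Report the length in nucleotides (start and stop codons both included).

Reverse complement (5'→3'): CAATGTTTTTCTAAGAATTTTAGGGAACCCAACCGCGGTTAGCTTACCACAGCGGCGCAGATGAGTTGACGCTTTAT
Frame +1: ATA AAG CGT CAA CTC ATC TGC GCC GCT GTG GTA AGC TAA CCG CGG TTG GGT TCC CTA AAA TTC TTA GAA AAA CAT — no ATG→stop ORF.
Frame +2: TAA AGC GTC AAC TCA TCT GCG CCG CTG TGG TAA GCT AAC CGC GGT TGG GTT CCC TAA AAT TCT TAG AAA AAC ATT — no ATG→stop ORF.
Frame +3: AAA GCG TCA ACT CAT CTG CGC CGC TGT GGT AAG CTA ACC GCG GTT GGG TTC CCT AAA ATT CTT AGA AAA ACA TTG — no ATG→stop ORF.
Frame -1: CAA TGT TTT TCT AAG AAT TTT AGG GAA CCC AAC CGC GGT TAG CTT ACC ACA GCG GCG CAG ATG AGT TGA CGC TTT — ATG at 61, stop TGA at 67 → 9 nt.
Frame -2: AAT GTT TTT CTA AGA ATT TTA GGG AAC CCA ACC GCG GTT AGC TTA CCA CAG CGG CGC AGA TGA GTT GAC GCT TTA — no ATG→stop ORF.
Frame -3: ATG TTT TTC TAA GAA TTT TAG GGA ACC CAA CCG CGG TTA GCT TAC CAC AGC GGC GCA GAT GAG TTG ACG CTT TAT — ATG at 3, stop TAA at 12 → 12 nt.
Longest: frame -3, positions 3–14, 12 nt = 4 codons = 3 aa. → 12 nucleotides.

12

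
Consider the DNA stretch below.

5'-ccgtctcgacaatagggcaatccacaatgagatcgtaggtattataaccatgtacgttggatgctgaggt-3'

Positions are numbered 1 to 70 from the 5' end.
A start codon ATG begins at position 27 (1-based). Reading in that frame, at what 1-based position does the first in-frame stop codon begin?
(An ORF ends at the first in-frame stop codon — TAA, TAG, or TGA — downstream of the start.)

Codons from position 27: ATG (27–29), AGA (30–32), TCG (33–35), TAG (36–38).
TAG is a stop codon; it begins at position 36.

36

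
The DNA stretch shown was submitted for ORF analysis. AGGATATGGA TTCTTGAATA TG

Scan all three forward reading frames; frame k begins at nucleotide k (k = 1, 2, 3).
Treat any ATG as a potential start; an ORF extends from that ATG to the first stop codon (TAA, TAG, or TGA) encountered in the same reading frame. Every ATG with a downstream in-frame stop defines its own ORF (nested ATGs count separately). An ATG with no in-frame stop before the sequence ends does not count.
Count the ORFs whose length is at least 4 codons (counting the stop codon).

Frame 1: AGG ATA TGG ATT CTT GAA TAT — no ATG→stop ORF.
Frame 2: GGA TAT GGA TTC TTG AAT ATG — no ATG→stop ORF.
Frame 3: GAT ATG GAT TCT TGA ATA — ATG at 6, stop TGA at 15 → 12 nt.
ORFs ≥ 4 codons: frame 3 6–17 (4 codons). Count = 1.

1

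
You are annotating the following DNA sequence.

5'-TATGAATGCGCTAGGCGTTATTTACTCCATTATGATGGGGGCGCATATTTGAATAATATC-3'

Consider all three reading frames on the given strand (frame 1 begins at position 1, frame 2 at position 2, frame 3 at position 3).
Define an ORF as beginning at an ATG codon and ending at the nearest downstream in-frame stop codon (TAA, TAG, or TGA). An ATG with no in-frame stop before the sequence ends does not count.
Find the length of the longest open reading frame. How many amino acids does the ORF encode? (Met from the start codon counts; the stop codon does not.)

Frame 1: TAT GAA TGC GCT AGG CGT TAT TTA CTC CAT TAT GAT GGG GGC GCA TAT TTG AAT AAT ATC — no ATG→stop ORF.
Frame 2: ATG AAT GCG CTA GGC GTT ATT TAC TCC ATT ATG ATG GGG GCG CAT ATT TGA ATA ATA — ATG at 2, stop TGA at 50 → 51 nt; ATG at 32, stop TGA at 50 → 21 nt; ATG at 35, stop TGA at 50 → 18 nt.
Frame 3: TGA ATG CGC TAG GCG TTA TTT ACT CCA TTA TGA TGG GGG CGC ATA TTT GAA TAA TAT — ATG at 6, stop TAG at 12 → 9 nt.
Longest: frame 2, positions 2–52, 51 nt = 17 codons = 16 aa. → 16 amino acids.

16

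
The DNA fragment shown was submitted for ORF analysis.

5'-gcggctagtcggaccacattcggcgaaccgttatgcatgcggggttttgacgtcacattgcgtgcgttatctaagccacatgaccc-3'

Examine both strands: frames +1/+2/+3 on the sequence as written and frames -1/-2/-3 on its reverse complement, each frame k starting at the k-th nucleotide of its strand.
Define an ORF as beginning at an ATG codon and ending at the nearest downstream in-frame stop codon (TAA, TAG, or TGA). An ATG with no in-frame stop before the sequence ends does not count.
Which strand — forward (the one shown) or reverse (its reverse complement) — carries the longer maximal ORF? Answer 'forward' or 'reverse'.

Reverse complement (5'→3'): GGGTCATGTGGCTTAGATAACGCACGCAATGTGACGTCAAAACCCCGCATGCATAACGGTTCGCCGAATGTGGTCCGACTAGCCGC
Frame +1: GCG GCT AGT CGG ACC ACA TTC GGC GAA CCG TTA TGC ATG CGG GGT TTT GAC GTC ACA TTG CGT GCG TTA TCT AAG CCA CAT GAC — no ATG→stop ORF.
Frame +2: CGG CTA GTC GGA CCA CAT TCG GCG AAC CGT TAT GCA TGC GGG GTT TTG ACG TCA CAT TGC GTG CGT TAT CTA AGC CAC ATG ACC — no ATG→stop ORF.
Frame +3: GGC TAG TCG GAC CAC ATT CGG CGA ACC GTT ATG CAT GCG GGG TTT TGA CGT CAC ATT GCG TGC GTT ATC TAA GCC ACA TGA CCC — ATG at 33, stop TGA at 48 → 18 nt.
Frame -1: GGG TCA TGT GGC TTA GAT AAC GCA CGC AAT GTG ACG TCA AAA CCC CGC ATG CAT AAC GGT TCG CCG AAT GTG GTC CGA CTA GCC — no ATG→stop ORF.
Frame -2: GGT CAT GTG GCT TAG ATA ACG CAC GCA ATG TGA CGT CAA AAC CCC GCA TGC ATA ACG GTT CGC CGA ATG TGG TCC GAC TAG CCG — ATG at 29, stop TGA at 32 → 6 nt; ATG at 68, stop TAG at 80 → 15 nt.
Frame -3: GTC ATG TGG CTT AGA TAA CGC ACG CAA TGT GAC GTC AAA ACC CCG CAT GCA TAA CGG TTC GCC GAA TGT GGT CCG ACT AGC CGC — ATG at 6, stop TAA at 18 → 15 nt.
Forward-strand max 18 nt; reverse-strand max 15 nt. The forward strand has the longer ORF.

forward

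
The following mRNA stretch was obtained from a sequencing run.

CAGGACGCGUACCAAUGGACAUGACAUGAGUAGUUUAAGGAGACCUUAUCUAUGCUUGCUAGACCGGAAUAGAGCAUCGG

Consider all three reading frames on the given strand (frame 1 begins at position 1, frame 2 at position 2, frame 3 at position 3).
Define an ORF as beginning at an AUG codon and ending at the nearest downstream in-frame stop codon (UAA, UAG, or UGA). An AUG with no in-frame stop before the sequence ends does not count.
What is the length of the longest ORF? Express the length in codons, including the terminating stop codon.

Frame 1: CAG GAC GCG UAC CAA UGG ACA UGA CAU GAG UAG UUU AAG GAG ACC UUA UCU AUG CUU GCU AGA CCG GAA UAG AGC AUC — AUG at 52, stop UAG at 70 → 21 nt.
Frame 2: AGG ACG CGU ACC AAU GGA CAU GAC AUG AGU AGU UUA AGG AGA CCU UAU CUA UGC UUG CUA GAC CGG AAU AGA GCA UCG — no AUG→stop ORF.
Frame 3: GGA CGC GUA CCA AUG GAC AUG ACA UGA GUA GUU UAA GGA GAC CUU AUC UAU GCU UGC UAG ACC GGA AUA GAG CAU CGG — AUG at 15, stop UGA at 27 → 15 nt; AUG at 21, stop UGA at 27 → 9 nt.
Longest: frame 1, positions 52–72, 21 nt = 7 codons = 6 aa. → 7 codons.

7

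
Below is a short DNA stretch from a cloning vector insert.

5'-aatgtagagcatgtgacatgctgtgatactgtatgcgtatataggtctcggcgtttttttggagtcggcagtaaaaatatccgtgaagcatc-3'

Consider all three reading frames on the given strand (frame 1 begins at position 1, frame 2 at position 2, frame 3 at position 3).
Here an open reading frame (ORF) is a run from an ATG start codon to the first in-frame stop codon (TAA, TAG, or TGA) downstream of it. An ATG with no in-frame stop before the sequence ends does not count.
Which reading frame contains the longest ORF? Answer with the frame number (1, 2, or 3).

Frame 1: AAT GTA GAG CAT GTG ACA TGC TGT GAT ACT GTA TGC GTA TAT AGG TCT CGG CGT TTT TTT GGA GTC GGC AGT AAA AAT ATC CGT GAA GCA — no ATG→stop ORF.
Frame 2: ATG TAG AGC ATG TGA CAT GCT GTG ATA CTG TAT GCG TAT ATA GGT CTC GGC GTT TTT TTG GAG TCG GCA GTA AAA ATA TCC GTG AAG CAT — ATG at 2, stop TAG at 5 → 6 nt; ATG at 11, stop TGA at 14 → 6 nt.
Frame 3: TGT AGA GCA TGT GAC ATG CTG TGA TAC TGT ATG CGT ATA TAG GTC TCG GCG TTT TTT TGG AGT CGG CAG TAA AAA TAT CCG TGA AGC ATC — ATG at 18, stop TGA at 24 → 9 nt; ATG at 33, stop TAG at 42 → 12 nt.
Longest ORF is 12 nt in frame 3 (positions 33–44).

3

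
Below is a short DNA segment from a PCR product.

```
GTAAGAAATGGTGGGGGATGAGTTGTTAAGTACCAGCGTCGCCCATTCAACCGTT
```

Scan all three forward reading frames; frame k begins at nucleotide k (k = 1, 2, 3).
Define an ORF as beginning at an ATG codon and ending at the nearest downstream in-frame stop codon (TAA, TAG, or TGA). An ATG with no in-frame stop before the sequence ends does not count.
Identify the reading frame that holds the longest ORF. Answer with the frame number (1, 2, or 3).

3

Frame 1: GTA AGA AAT GGT GGG GGA TGA GTT GTT AAG TAC CAG CGT CGC CCA TTC AAC CGT — no ATG→stop ORF.
Frame 2: TAA GAA ATG GTG GGG GAT GAG TTG TTA AGT ACC AGC GTC GCC CAT TCA ACC GTT — no ATG→stop ORF.
Frame 3: AAG AAA TGG TGG GGG ATG AGT TGT TAA GTA CCA GCG TCG CCC ATT CAA CCG — ATG at 18, stop TAA at 27 → 12 nt.
Longest ORF is 12 nt in frame 3 (positions 18–29).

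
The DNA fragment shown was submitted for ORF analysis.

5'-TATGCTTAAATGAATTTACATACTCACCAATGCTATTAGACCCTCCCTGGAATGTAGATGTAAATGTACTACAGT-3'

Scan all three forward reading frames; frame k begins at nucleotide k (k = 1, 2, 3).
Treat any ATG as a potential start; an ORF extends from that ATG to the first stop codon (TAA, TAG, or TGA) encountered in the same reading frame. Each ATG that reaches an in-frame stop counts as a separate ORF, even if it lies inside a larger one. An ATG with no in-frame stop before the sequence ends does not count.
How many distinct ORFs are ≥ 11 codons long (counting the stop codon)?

Frame 1: TAT GCT TAA ATG AAT TTA CAT ACT CAC CAA TGC TAT TAG ACC CTC CCT GGA ATG TAG ATG TAA ATG TAC TAC AGT — ATG at 10, stop TAG at 37 → 30 nt; ATG at 52, stop TAG at 55 → 6 nt; ATG at 58, stop TAA at 61 → 6 nt.
Frame 2: ATG CTT AAA TGA ATT TAC ATA CTC ACC AAT GCT ATT AGA CCC TCC CTG GAA TGT AGA TGT AAA TGT ACT ACA — ATG at 2, stop TGA at 11 → 12 nt.
Frame 3: TGC TTA AAT GAA TTT ACA TAC TCA CCA ATG CTA TTA GAC CCT CCC TGG AAT GTA GAT GTA AAT GTA CTA CAG — no ATG→stop ORF.
No ORF reaches 11 codons. Count = 0.

0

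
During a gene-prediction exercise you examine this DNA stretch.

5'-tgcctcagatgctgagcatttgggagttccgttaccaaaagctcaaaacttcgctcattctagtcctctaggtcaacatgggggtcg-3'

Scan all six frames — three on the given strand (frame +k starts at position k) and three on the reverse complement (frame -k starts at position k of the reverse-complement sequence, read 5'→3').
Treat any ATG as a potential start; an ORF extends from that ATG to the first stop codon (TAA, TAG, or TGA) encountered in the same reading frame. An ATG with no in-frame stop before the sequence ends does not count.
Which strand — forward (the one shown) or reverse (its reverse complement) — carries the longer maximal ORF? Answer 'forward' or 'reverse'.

Reverse complement (5'→3'): CGACCCCCATGTTGACCTAGAGGACTAGAATGAGCGAAGTTTTGAGCTTTTGGTAACGGAACTCCCAAATGCTCAGCATCTGAGGCA
Frame +1: TGC CTC AGA TGC TGA GCA TTT GGG AGT TCC GTT ACC AAA AGC TCA AAA CTT CGC TCA TTC TAG TCC TCT AGG TCA ACA TGG GGG TCG — no ATG→stop ORF.
Frame +2: GCC TCA GAT GCT GAG CAT TTG GGA GTT CCG TTA CCA AAA GCT CAA AAC TTC GCT CAT TCT AGT CCT CTA GGT CAA CAT GGG GGT — no ATG→stop ORF.
Frame +3: CCT CAG ATG CTG AGC ATT TGG GAG TTC CGT TAC CAA AAG CTC AAA ACT TCG CTC ATT CTA GTC CTC TAG GTC AAC ATG GGG GTC — ATG at 9, stop TAG at 69 → 63 nt.
Frame -1: CGA CCC CCA TGT TGA CCT AGA GGA CTA GAA TGA GCG AAG TTT TGA GCT TTT GGT AAC GGA ACT CCC AAA TGC TCA GCA TCT GAG GCA — no ATG→stop ORF.
Frame -2: GAC CCC CAT GTT GAC CTA GAG GAC TAG AAT GAG CGA AGT TTT GAG CTT TTG GTA ACG GAA CTC CCA AAT GCT CAG CAT CTG AGG — no ATG→stop ORF.
Frame -3: ACC CCC ATG TTG ACC TAG AGG ACT AGA ATG AGC GAA GTT TTG AGC TTT TGG TAA CGG AAC TCC CAA ATG CTC AGC ATC TGA GGC — ATG at 9, stop TAG at 18 → 12 nt; ATG at 30, stop TAA at 54 → 27 nt; ATG at 69, stop TGA at 81 → 15 nt.
Forward-strand max 63 nt; reverse-strand max 27 nt. The forward strand has the longer ORF.

forward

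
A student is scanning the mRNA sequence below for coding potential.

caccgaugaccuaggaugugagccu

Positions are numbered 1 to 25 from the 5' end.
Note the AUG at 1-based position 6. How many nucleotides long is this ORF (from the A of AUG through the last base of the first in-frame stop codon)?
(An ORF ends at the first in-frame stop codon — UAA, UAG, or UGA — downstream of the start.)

9

Codons from position 6: AUG (6–8), ACC (9–11), UAG (12–14).
UAG is the first in-frame stop; ORF spans 6–14, 9 nucleotides.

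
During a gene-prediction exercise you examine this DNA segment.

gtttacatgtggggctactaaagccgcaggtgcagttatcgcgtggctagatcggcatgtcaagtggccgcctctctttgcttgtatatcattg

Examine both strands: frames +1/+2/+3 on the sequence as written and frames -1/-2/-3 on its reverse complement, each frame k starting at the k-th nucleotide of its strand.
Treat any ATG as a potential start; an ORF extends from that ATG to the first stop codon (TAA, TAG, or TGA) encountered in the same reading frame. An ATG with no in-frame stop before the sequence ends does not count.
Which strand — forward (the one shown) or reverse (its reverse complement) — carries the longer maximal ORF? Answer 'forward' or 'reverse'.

reverse

Reverse complement (5'→3'): CAATGATATACAAGCAAAGAGAGGCGGCCACTTGACATGCCGATCTAGCCACGCGATAACTGCACCTGCGGCTTTAGTAGCCCCACATGTAAAC
Frame +1: GTT TAC ATG TGG GGC TAC TAA AGC CGC AGG TGC AGT TAT CGC GTG GCT AGA TCG GCA TGT CAA GTG GCC GCC TCT CTT TGC TTG TAT ATC ATT — ATG at 7, stop TAA at 19 → 15 nt.
Frame +2: TTT ACA TGT GGG GCT ACT AAA GCC GCA GGT GCA GTT ATC GCG TGG CTA GAT CGG CAT GTC AAG TGG CCG CCT CTC TTT GCT TGT ATA TCA TTG — no ATG→stop ORF.
Frame +3: TTA CAT GTG GGG CTA CTA AAG CCG CAG GTG CAG TTA TCG CGT GGC TAG ATC GGC ATG TCA AGT GGC CGC CTC TCT TTG CTT GTA TAT CAT — no ATG→stop ORF.
Frame -1: CAA TGA TAT ACA AGC AAA GAG AGG CGG CCA CTT GAC ATG CCG ATC TAG CCA CGC GAT AAC TGC ACC TGC GGC TTT AGT AGC CCC ACA TGT AAA — ATG at 37, stop TAG at 46 → 12 nt.
Frame -2: AAT GAT ATA CAA GCA AAG AGA GGC GGC CAC TTG ACA TGC CGA TCT AGC CAC GCG ATA ACT GCA CCT GCG GCT TTA GTA GCC CCA CAT GTA AAC — no ATG→stop ORF.
Frame -3: ATG ATA TAC AAG CAA AGA GAG GCG GCC ACT TGA CAT GCC GAT CTA GCC ACG CGA TAA CTG CAC CTG CGG CTT TAG TAG CCC CAC ATG TAA — ATG at 3, stop TGA at 33 → 33 nt; ATG at 87, stop TAA at 90 → 6 nt.
Forward-strand max 15 nt; reverse-strand max 33 nt. The reverse strand has the longer ORF.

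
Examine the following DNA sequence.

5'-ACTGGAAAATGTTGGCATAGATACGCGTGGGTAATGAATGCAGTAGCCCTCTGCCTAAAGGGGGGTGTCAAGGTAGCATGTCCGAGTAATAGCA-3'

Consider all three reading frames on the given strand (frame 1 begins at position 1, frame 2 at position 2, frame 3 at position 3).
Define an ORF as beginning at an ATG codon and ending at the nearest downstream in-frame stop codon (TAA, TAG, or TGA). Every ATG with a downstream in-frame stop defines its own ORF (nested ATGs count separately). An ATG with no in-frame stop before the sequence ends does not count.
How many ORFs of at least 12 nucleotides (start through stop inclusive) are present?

Frame 1: ACT GGA AAA TGT TGG CAT AGA TAC GCG TGG GTA ATG AAT GCA GTA GCC CTC TGC CTA AAG GGG GGT GTC AAG GTA GCA TGT CCG AGT AAT AGC — no ATG→stop ORF.
Frame 2: CTG GAA AAT GTT GGC ATA GAT ACG CGT GGG TAA TGA ATG CAG TAG CCC TCT GCC TAA AGG GGG GTG TCA AGG TAG CAT GTC CGA GTA ATA GCA — ATG at 38, stop TAG at 44 → 9 nt.
Frame 3: TGG AAA ATG TTG GCA TAG ATA CGC GTG GGT AAT GAA TGC AGT AGC CCT CTG CCT AAA GGG GGG TGT CAA GGT AGC ATG TCC GAG TAA TAG — ATG at 9, stop TAG at 18 → 12 nt; ATG at 78, stop TAA at 87 → 12 nt.
ORFs ≥ 12 nucleotides: frame 3 9–20 (12 nucleotides), frame 3 78–89 (12 nucleotides). Count = 2.

2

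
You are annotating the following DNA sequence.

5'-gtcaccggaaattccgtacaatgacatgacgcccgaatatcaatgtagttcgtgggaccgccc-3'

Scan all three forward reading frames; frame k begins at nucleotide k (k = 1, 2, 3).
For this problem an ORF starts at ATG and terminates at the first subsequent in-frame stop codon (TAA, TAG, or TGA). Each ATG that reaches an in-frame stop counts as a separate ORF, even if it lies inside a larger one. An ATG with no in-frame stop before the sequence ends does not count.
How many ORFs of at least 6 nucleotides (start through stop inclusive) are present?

2

Frame 1: GTC ACC GGA AAT TCC GTA CAA TGA CAT GAC GCC CGA ATA TCA ATG TAG TTC GTG GGA CCG CCC — ATG at 43, stop TAG at 46 → 6 nt.
Frame 2: TCA CCG GAA ATT CCG TAC AAT GAC ATG ACG CCC GAA TAT CAA TGT AGT TCG TGG GAC CGC — no ATG→stop ORF.
Frame 3: CAC CGG AAA TTC CGT ACA ATG ACA TGA CGC CCG AAT ATC AAT GTA GTT CGT GGG ACC GCC — ATG at 21, stop TGA at 27 → 9 nt.
ORFs ≥ 6 nucleotides: frame 1 43–48 (6 nucleotides), frame 3 21–29 (9 nucleotides). Count = 2.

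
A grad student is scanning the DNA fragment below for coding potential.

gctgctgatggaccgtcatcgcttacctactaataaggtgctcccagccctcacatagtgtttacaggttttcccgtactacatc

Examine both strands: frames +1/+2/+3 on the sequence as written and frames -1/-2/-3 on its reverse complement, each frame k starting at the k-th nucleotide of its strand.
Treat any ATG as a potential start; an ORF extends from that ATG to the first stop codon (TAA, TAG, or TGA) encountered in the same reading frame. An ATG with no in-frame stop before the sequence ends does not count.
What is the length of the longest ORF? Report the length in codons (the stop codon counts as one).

Reverse complement (5'→3'): GATGTAGTACGGGAAAACCTGTAAACACTATGTGAGGGCTGGGAGCACCTTATTAGTAGGTAAGCGATGACGGTCCATCAGCAGC
Frame +1: GCT GCT GAT GGA CCG TCA TCG CTT ACC TAC TAA TAA GGT GCT CCC AGC CCT CAC ATA GTG TTT ACA GGT TTT CCC GTA CTA CAT — no ATG→stop ORF.
Frame +2: CTG CTG ATG GAC CGT CAT CGC TTA CCT ACT AAT AAG GTG CTC CCA GCC CTC ACA TAG TGT TTA CAG GTT TTC CCG TAC TAC ATC — ATG at 8, stop TAG at 56 → 51 nt.
Frame +3: TGC TGA TGG ACC GTC ATC GCT TAC CTA CTA ATA AGG TGC TCC CAG CCC TCA CAT AGT GTT TAC AGG TTT TCC CGT ACT ACA — no ATG→stop ORF.
Frame -1: GAT GTA GTA CGG GAA AAC CTG TAA ACA CTA TGT GAG GGC TGG GAG CAC CTT ATT AGT AGG TAA GCG ATG ACG GTC CAT CAG CAG — no ATG→stop ORF.
Frame -2: ATG TAG TAC GGG AAA ACC TGT AAA CAC TAT GTG AGG GCT GGG AGC ACC TTA TTA GTA GGT AAG CGA TGA CGG TCC ATC AGC AGC — ATG at 2, stop TAG at 5 → 6 nt.
Frame -3: TGT AGT ACG GGA AAA CCT GTA AAC ACT ATG TGA GGG CTG GGA GCA CCT TAT TAG TAG GTA AGC GAT GAC GGT CCA TCA GCA — ATG at 30, stop TGA at 33 → 6 nt.
Longest: frame +2, positions 8–58, 51 nt = 17 codons = 16 aa. → 17 codons.

17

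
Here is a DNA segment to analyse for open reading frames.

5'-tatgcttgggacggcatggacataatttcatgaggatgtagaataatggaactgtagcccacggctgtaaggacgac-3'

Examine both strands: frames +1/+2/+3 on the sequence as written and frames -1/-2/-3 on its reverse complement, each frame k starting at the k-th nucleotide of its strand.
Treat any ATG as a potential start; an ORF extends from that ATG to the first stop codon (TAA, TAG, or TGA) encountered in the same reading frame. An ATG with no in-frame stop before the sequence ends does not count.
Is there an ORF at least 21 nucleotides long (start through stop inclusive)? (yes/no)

yes

Reverse complement (5'→3'): GTCGTCCTTACAGCCGTGGGCTACAGTTCCATTATTCTACATCCTCATGAAATTATGTCCATGCCGTCCCAAGCATA
Frame +1: TAT GCT TGG GAC GGC ATG GAC ATA ATT TCA TGA GGA TGT AGA ATA ATG GAA CTG TAG CCC ACG GCT GTA AGG ACG — ATG at 16, stop TGA at 31 → 18 nt; ATG at 46, stop TAG at 55 → 12 nt.
Frame +2: ATG CTT GGG ACG GCA TGG ACA TAA TTT CAT GAG GAT GTA GAA TAA TGG AAC TGT AGC CCA CGG CTG TAA GGA CGA — ATG at 2, stop TAA at 23 → 24 nt.
Frame +3: TGC TTG GGA CGG CAT GGA CAT AAT TTC ATG AGG ATG TAG AAT AAT GGA ACT GTA GCC CAC GGC TGT AAG GAC GAC — ATG at 30, stop TAG at 39 → 12 nt; ATG at 36, stop TAG at 39 → 6 nt.
Frame -1: GTC GTC CTT ACA GCC GTG GGC TAC AGT TCC ATT ATT CTA CAT CCT CAT GAA ATT ATG TCC ATG CCG TCC CAA GCA — no ATG→stop ORF.
Frame -2: TCG TCC TTA CAG CCG TGG GCT ACA GTT CCA TTA TTC TAC ATC CTC ATG AAA TTA TGT CCA TGC CGT CCC AAG CAT — no ATG→stop ORF.
Frame -3: CGT CCT TAC AGC CGT GGG CTA CAG TTC CAT TAT TCT ACA TCC TCA TGA AAT TAT GTC CAT GCC GTC CCA AGC ATA — no ATG→stop ORF.
Frame +2 has an ORF of 24 nucleotides (positions 2–25) ≥ 21, so yes.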